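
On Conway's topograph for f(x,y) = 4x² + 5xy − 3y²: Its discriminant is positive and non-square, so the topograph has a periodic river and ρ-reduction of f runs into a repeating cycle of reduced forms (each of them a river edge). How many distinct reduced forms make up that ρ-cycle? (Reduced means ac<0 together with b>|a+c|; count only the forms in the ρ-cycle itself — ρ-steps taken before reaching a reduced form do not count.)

D = 73, ⌊√D⌋ = 8
river: ρ → (-3,7,2)
river: ρ → (2,5,-6)
river: ρ → (-6,7,1)
river: ρ → (1,7,-6)
river: ρ → (-6,5,2)
river: ρ → (2,7,-3)
river: ρ → (-3,5,4)
river: ρ → (4,3,-4)
river: ρ → (-4,5,3)
river: ρ → (3,7,-2)
river: ρ → (-2,5,6)
river: ρ → (6,7,-1)
river: ρ → (-1,7,6)
river: ρ → (6,5,-2)
river: ρ → (-2,7,3)
river: ρ → (3,5,-4)
river: ρ → (-4,3,4)
river: ρ → (4,5,-3)
ρ-cycle length = 18 (tail of 0 descent steps not counted)

18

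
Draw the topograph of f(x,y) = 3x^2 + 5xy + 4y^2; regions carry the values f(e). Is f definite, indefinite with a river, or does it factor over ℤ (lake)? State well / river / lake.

D = b²−4ac = 5² − 4·3·4 = -23
D < 0 ⇒ definite ⇒ every region one sign ⇒ single well

well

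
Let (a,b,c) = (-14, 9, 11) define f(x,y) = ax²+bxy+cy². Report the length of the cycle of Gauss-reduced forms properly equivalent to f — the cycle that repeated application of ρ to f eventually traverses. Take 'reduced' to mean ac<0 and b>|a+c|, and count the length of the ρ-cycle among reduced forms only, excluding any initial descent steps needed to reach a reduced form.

D = 697, ⌊√D⌋ = 26
river: ρ → (11,13,-12)
river: ρ → (-12,11,12)
river: ρ → (12,13,-11)
river: ρ → (-11,9,14)
river: ρ → (14,19,-6)
river: ρ → (-6,17,17)
river: ρ → (17,17,-6)
river: ρ → (-6,19,14)
river: ρ → (14,9,-11)
river: ρ → (-11,13,12)
river: ρ → (12,11,-12)
river: ρ → (-12,13,11)
river: ρ → (11,9,-14)
river: ρ → (-14,19,6)
river: ρ → (6,17,-17)
river: ρ → (-17,17,6)
river: ρ → (6,19,-14)
river: ρ → (-14,9,11)
ρ-cycle length = 18 (tail of 0 descent steps not counted)

18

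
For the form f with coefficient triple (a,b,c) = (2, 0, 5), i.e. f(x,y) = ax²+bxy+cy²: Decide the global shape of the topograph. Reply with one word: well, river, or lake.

D = b²−4ac = 0² − 4·2·5 = -40
D < 0 ⇒ definite ⇒ every region one sign ⇒ single well

well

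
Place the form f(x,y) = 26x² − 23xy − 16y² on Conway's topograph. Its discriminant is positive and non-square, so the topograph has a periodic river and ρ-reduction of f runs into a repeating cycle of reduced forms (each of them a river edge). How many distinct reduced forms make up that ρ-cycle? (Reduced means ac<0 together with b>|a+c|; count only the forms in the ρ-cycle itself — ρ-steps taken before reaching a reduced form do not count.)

D = 2193, ⌊√D⌋ = 46
descent: ρ → (-16,23,26)  [lands on river]
river: ρ → (26,29,-13)
river: ρ → (-13,23,32)
river: ρ → (32,41,-4)
river: ρ → (-4,39,42)
river: ρ → (42,45,-1)
river: ρ → (-1,45,42)
river: ρ → (42,39,-4)
river: ρ → (-4,41,32)
river: ρ → (32,23,-13)
river: ρ → (-13,29,26)
river: ρ → (26,23,-16)
river: ρ → (-16,41,8)
river: ρ → (8,39,-21)
river: ρ → (-21,45,2)
river: ρ → (2,43,-43)
river: ρ → (-43,43,2)
river: ρ → (2,45,-21)
river: ρ → (-21,39,8)
river: ρ → (8,41,-16)
ρ-cycle length = 20 (tail of 1 descent step not counted)

20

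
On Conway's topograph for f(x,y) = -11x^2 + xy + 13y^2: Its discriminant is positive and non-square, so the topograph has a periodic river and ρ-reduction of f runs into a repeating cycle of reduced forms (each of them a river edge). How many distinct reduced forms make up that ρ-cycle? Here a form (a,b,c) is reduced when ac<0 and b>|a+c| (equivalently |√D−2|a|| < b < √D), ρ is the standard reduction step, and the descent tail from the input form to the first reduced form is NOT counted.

D = 573, ⌊√D⌋ = 23
descent: ρ → (13,-1,-11)
descent: ρ → (-11,23,1)  [lands on river]
river: ρ → (1,23,-11)
river: ρ → (-11,21,3)
river: ρ → (3,21,-11)
ρ-cycle length = 4 (tail of 2 descent steps not counted)

4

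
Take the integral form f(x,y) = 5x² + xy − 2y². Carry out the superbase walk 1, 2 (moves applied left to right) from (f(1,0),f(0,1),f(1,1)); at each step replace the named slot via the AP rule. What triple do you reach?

start (5,-2,4) = (f(1,0),f(0,1),f(1,1))
replace slot 1: 2·((-2)+4) − 5 = -1 → (-1,-2,4)
replace slot 2: 2·((-1)+4) − (-2) = 8 → (-1,8,4)

-1,8,4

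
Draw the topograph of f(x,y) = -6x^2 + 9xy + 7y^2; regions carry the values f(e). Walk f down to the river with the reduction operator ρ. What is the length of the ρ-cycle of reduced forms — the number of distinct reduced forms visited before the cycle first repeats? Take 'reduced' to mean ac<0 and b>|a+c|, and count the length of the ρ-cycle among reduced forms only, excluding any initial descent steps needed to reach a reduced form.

D = 249, ⌊√D⌋ = 15
river: ρ → (7,5,-8)
river: ρ → (-8,11,4)
river: ρ → (4,13,-5)
river: ρ → (-5,7,10)
river: ρ → (10,13,-2)
river: ρ → (-2,15,3)
river: ρ → (3,15,-2)
river: ρ → (-2,13,10)
river: ρ → (10,7,-5)
river: ρ → (-5,13,4)
river: ρ → (4,11,-8)
river: ρ → (-8,5,7)
river: ρ → (7,9,-6)
river: ρ → (-6,15,1)
river: ρ → (1,15,-6)
river: ρ → (-6,9,7)
ρ-cycle length = 16 (tail of 0 descent steps not counted)

16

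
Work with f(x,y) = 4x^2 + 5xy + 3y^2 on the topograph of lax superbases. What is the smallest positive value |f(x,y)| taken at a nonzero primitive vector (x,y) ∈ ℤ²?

translate: b→-3 (≡5 mod 8), so (4,5,3)→(4,-3,2)
flip: (4,-3,2)→(2,3,4)
translate: b→-1 (≡3 mod 4), so (2,3,4)→(2,-1,3)
reduced (well bottom): (2,-1,3) with a≤c, −a<b≤a
well minimum = a = 2

2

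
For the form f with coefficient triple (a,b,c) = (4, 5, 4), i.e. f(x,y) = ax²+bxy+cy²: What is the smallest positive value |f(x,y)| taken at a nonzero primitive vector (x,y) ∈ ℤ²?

translate: b→-3 (≡5 mod 8), so (4,5,4)→(4,-3,3)
flip: (4,-3,3)→(3,3,4)
reduced (well bottom): (3,3,4) with a≤c, −a<b≤a
well minimum = a = 3

3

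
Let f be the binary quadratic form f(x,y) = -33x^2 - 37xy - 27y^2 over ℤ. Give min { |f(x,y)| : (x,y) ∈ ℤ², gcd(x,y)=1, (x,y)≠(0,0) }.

translate: b→-29 (≡37 mod 66), so (33,37,27)→(33,-29,23)
flip: (33,-29,23)→(23,29,33)
translate: b→-17 (≡29 mod 46), so (23,29,33)→(23,-17,27)
reduced (well bottom): (23,-17,27) with a≤c, −a<b≤a
well minimum |f| = |-23| = 23 (negative-definite)

23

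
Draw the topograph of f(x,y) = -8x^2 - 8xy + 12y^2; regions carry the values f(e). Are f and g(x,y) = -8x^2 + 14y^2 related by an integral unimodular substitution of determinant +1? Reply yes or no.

D₁ = 448, D₂ = 448
river cycle of f (length 4): (12, 8, -8), (-8, 8, 12), (12, 16, -4), (-4, 16, 12)
river cycle of g (length 4): (-8, 16, 6), (6, 20, -2), (-2, 20, 6), (6, 16, -8)
cycles differ ⇒ inequivalent

no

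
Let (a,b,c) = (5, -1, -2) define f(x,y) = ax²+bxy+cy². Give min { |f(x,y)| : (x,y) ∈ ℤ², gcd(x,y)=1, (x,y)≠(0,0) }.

descent: ρ → (-2,5,2)  [lands on river]
river: ρ → (2,3,-4)
river: ρ → (-4,5,1)
river: ρ → (1,5,-4)
river: ρ → (-4,3,2)
river: ρ → (2,5,-2)
river: ρ → (-2,3,4)
river: ρ → (4,5,-1)
river: ρ → (-1,5,4)
river: ρ → (4,3,-2)
closes: descent 1, river 10
min |a| on river = 1

1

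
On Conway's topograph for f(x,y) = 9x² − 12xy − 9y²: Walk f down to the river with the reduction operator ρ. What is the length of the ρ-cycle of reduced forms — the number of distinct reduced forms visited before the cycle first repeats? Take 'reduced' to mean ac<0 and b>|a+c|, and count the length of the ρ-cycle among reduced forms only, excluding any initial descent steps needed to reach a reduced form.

D = 468, ⌊√D⌋ = 21
descent: ρ → (-9,12,9)  [lands on river]
river: ρ → (9,6,-12)
river: ρ → (-12,18,3)
river: ρ → (3,18,-12)
river: ρ → (-12,6,9)
river: ρ → (9,12,-9)
river: ρ → (-9,6,12)
river: ρ → (12,18,-3)
river: ρ → (-3,18,12)
river: ρ → (12,6,-9)
ρ-cycle length = 10 (tail of 1 descent step not counted)

10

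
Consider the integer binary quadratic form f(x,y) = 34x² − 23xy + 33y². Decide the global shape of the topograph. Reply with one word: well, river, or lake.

D = b²−4ac = (-23)² − 4·34·33 = -3959
D < 0 ⇒ definite ⇒ every region one sign ⇒ single well

well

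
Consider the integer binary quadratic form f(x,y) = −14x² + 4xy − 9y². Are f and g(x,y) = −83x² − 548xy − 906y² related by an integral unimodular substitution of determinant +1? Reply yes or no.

D₁ = -488, D₂ = -488
f is negative-definite; reduce −f:
−f: flip: (14,-4,9)→(9,4,14)
−f: reduced (well bottom): (9,4,14) with a≤c, −a<b≤a
flip sign back: reduced form of f is (-9,-4,-14)
g is negative-definite; reduce −g:
−g: translate: b→50 (≡548 mod 166), so (83,548,906)→(83,50,9)
−g: flip: (83,50,9)→(9,-50,83)
−g: translate: b→4 (≡-50 mod 18), so (9,-50,83)→(9,4,14)
−g: reduced (well bottom): (9,4,14) with a≤c, −a<b≤a
flip sign back: reduced form of g is (-9,-4,-14)
reduced forms (-9, -4, -14) vs (-9, -4, -14) ⇒ equivalent

yes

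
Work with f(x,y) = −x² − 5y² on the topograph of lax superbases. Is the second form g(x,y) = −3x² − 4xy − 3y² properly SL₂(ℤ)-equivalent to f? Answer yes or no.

D₁ = -20, D₂ = -20
f is negative-definite; reduce −f:
−f: reduced (well bottom): (1,0,5) with a≤c, −a<b≤a
flip sign back: reduced form of f is (-1,0,-5)
g is negative-definite; reduce −g:
−g: translate: b→-2 (≡4 mod 6), so (3,4,3)→(3,-2,2)
−g: flip: (3,-2,2)→(2,2,3)
−g: reduced (well bottom): (2,2,3) with a≤c, −a<b≤a
flip sign back: reduced form of g is (-2,-2,-3)
reduced forms (-1, 0, -5) vs (-2, -2, -3) ⇒ inequivalent

no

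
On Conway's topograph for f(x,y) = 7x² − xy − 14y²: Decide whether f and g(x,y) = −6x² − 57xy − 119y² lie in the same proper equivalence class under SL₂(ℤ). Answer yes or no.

D₁ = 393, D₂ = 393
river cycle of f (length 16): (7, 13, -8), (-8, 19, 1), (1, 19, -8), (-8, 13, 7), (7, 15, -6), (-6, 9, 13), (13, 17, -2), (-2, 19, 4), (4, 13, -14), (-14, 15, 3), … (6 more)
river cycle of g (length 16): (-6, 15, 7), (7, 13, -8), (-8, 19, 1), (1, 19, -8), (-8, 13, 7), (7, 15, -6), (-6, 9, 13), (13, 17, -2), (-2, 19, 4), (4, 13, -14), … (6 more)
cycles coincide ⇒ equivalent

yes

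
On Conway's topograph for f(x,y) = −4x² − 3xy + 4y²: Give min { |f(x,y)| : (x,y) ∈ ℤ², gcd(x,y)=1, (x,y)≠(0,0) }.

descent: ρ → (4,3,-4)  [lands on river]
river: ρ → (-4,5,3)
river: ρ → (3,7,-2)
river: ρ → (-2,5,6)
river: ρ → (6,7,-1)
river: ρ → (-1,7,6)
river: ρ → (6,5,-2)
river: ρ → (-2,7,3)
river: ρ → (3,5,-4)
river: ρ → (-4,3,4)
river: ρ → (4,5,-3)
river: ρ → (-3,7,2)
river: ρ → (2,5,-6)
river: ρ → (-6,7,1)
river: ρ → (1,7,-6)
river: ρ → (-6,5,2)
river: ρ → (2,7,-3)
river: ρ → (-3,5,4)
closes: descent 1, river 18
min |a| on river = 1

1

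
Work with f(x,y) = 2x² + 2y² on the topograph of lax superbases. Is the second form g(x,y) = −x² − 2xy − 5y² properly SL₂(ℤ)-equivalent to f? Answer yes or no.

D₁ = -16, D₂ = -16
f: reduced (well bottom): (2,0,2) with a≤c, −a<b≤a
g is negative-definite; reduce −g:
−g: translate: b→0 (≡2 mod 2), so (1,2,5)→(1,0,4)
−g: reduced (well bottom): (1,0,4) with a≤c, −a<b≤a
flip sign back: reduced form of g is (-1,0,-4)
reduced forms (2, 0, 2) vs (-1, 0, -4) ⇒ inequivalent

no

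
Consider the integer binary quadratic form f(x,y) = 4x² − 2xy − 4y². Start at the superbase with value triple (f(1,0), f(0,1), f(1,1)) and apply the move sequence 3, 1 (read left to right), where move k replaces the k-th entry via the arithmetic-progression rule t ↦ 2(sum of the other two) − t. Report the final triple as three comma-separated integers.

start (4,-4,-2) = (f(1,0),f(0,1),f(1,1))
replace slot 3: 2·(4+(-4)) − (-2) = 2 → (4,-4,2)
replace slot 1: 2·((-4)+2) − 4 = -8 → (-8,-4,2)

-8,-4,2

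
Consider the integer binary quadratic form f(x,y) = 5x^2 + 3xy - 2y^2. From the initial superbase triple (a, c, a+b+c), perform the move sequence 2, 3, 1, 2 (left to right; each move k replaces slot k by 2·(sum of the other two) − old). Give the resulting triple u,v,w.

start (5,-2,6) = (f(1,0),f(0,1),f(1,1))
replace slot 2: 2·(5+6) − (-2) = 24 → (5,24,6)
replace slot 3: 2·(5+24) − 6 = 52 → (5,24,52)
replace slot 1: 2·(24+52) − 5 = 147 → (147,24,52)
replace slot 2: 2·(147+52) − 24 = 374 → (147,374,52)

147,374,52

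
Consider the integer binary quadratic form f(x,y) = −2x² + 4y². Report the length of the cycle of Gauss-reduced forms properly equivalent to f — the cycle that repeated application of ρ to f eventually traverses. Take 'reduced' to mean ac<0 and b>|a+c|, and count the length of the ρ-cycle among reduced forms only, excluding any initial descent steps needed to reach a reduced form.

D = 32, ⌊√D⌋ = 5
descent: ρ → (4,0,-2)
descent: ρ → (-2,4,2)  [lands on river]
river: ρ → (2,4,-2)
ρ-cycle length = 2 (tail of 2 descent steps not counted)

2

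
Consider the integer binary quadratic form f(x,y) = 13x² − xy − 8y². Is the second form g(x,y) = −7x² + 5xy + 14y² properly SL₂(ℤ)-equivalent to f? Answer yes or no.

D₁ = 417, D₂ = 417
river cycle of f (length 18): (-8, 17, 4), (4, 15, -12), (-12, 9, 7), (7, 19, -2), (-2, 17, 16), (16, 15, -3), (-3, 15, 16), (16, 17, -2), (-2, 19, 7), (7, 9, -12), … (8 more)
river cycle of g (length 18): (-7, 19, 2), (2, 17, -16), (-16, 15, 3), (3, 15, -16), (-16, 17, 2), (2, 19, -7), (-7, 9, 12), (12, 15, -4), (-4, 17, 8), (8, 15, -6), … (8 more)
cycles differ ⇒ inequivalent

no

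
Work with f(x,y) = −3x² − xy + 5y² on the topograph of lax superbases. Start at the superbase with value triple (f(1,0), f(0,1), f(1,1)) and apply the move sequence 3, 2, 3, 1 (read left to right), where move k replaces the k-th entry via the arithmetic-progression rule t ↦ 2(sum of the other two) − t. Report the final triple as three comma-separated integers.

start (-3,5,1) = (f(1,0),f(0,1),f(1,1))
replace slot 3: 2·((-3)+5) − 1 = 3 → (-3,5,3)
replace slot 2: 2·((-3)+3) − 5 = -5 → (-3,-5,3)
replace slot 3: 2·((-3)+(-5)) − 3 = -19 → (-3,-5,-19)
replace slot 1: 2·((-5)+(-19)) − (-3) = -45 → (-45,-5,-19)

-45,-5,-19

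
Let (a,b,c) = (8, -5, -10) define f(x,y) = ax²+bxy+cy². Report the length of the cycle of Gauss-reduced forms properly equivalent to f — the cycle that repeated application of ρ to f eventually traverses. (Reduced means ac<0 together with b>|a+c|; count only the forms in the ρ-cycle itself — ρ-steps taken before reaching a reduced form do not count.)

D = 345, ⌊√D⌋ = 18
descent: ρ → (-10,5,8)  [lands on river]
river: ρ → (8,11,-7)
river: ρ → (-7,17,2)
river: ρ → (2,15,-15)
river: ρ → (-15,15,2)
river: ρ → (2,17,-7)
river: ρ → (-7,11,8)
river: ρ → (8,5,-10)
river: ρ → (-10,15,3)
river: ρ → (3,15,-10)
ρ-cycle length = 10 (tail of 1 descent step not counted)

10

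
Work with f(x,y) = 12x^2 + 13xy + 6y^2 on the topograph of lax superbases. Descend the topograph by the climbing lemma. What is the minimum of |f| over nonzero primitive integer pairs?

translate: b→-11 (≡13 mod 24), so (12,13,6)→(12,-11,5)
flip: (12,-11,5)→(5,11,12)
translate: b→1 (≡11 mod 10), so (5,11,12)→(5,1,6)
reduced (well bottom): (5,1,6) with a≤c, −a<b≤a
well minimum = a = 5

5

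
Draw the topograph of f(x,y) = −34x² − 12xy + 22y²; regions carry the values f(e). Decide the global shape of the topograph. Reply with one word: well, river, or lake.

D = b²−4ac = (-12)² − 4·(-34)·22 = 3136
D = 56² is a perfect square ⇒ form factors over ℤ ⇒ lakes

lake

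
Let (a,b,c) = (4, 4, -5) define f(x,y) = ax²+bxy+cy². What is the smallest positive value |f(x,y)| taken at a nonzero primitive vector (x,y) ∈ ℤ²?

river: ρ → (-5,6,3)
river: ρ → (3,6,-5)
river: ρ → (-5,4,4)
river: ρ → (4,4,-5)
closes: descent 0, river 4
min |a| on river = 3

3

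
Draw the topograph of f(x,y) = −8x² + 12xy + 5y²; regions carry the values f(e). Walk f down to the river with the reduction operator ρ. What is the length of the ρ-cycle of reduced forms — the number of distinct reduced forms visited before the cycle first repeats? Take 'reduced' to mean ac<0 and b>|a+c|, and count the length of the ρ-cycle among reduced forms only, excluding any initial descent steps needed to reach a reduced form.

D = 304, ⌊√D⌋ = 17
river: ρ → (5,8,-12)
river: ρ → (-12,16,1)
river: ρ → (1,16,-12)
river: ρ → (-12,8,5)
river: ρ → (5,12,-8)
river: ρ → (-8,4,9)
river: ρ → (9,14,-3)
river: ρ → (-3,16,4)
river: ρ → (4,16,-3)
river: ρ → (-3,14,9)
river: ρ → (9,4,-8)
river: ρ → (-8,12,5)
ρ-cycle length = 12 (tail of 0 descent steps not counted)

12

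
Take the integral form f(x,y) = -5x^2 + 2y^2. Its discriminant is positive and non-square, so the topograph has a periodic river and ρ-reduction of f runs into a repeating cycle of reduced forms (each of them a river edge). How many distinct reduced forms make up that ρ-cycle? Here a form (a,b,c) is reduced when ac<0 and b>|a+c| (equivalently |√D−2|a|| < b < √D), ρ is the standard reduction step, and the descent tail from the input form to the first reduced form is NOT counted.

D = 40, ⌊√D⌋ = 6
descent: ρ → (2,4,-3)  [lands on river]
river: ρ → (-3,2,3)
river: ρ → (3,4,-2)
river: ρ → (-2,4,3)
river: ρ → (3,2,-3)
river: ρ → (-3,4,2)
ρ-cycle length = 6 (tail of 1 descent step not counted)

6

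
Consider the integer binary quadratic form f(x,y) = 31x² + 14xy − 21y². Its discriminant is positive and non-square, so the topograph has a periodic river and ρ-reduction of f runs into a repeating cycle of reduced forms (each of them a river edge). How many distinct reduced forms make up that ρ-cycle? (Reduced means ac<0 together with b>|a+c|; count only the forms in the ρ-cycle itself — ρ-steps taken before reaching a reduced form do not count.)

D = 2800, ⌊√D⌋ = 52
river: ρ → (-21,28,24)
river: ρ → (24,20,-25)
river: ρ → (-25,30,19)
river: ρ → (19,46,-9)
river: ρ → (-9,44,24)
river: ρ → (24,52,-1)
river: ρ → (-1,52,24)
river: ρ → (24,44,-9)
river: ρ → (-9,46,19)
river: ρ → (19,30,-25)
river: ρ → (-25,20,24)
river: ρ → (24,28,-21)
river: ρ → (-21,14,31)
river: ρ → (31,48,-4)
river: ρ → (-4,48,31)
river: ρ → (31,14,-21)
ρ-cycle length = 16 (tail of 0 descent steps not counted)

16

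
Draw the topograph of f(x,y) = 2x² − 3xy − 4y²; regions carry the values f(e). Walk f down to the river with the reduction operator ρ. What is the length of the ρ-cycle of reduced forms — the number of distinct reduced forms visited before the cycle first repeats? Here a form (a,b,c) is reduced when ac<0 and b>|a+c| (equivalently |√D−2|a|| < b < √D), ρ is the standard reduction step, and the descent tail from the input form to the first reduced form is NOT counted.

D = 41, ⌊√D⌋ = 6
descent: ρ → (-4,3,2)  [lands on river]
river: ρ → (2,5,-2)
river: ρ → (-2,3,4)
river: ρ → (4,5,-1)
river: ρ → (-1,5,4)
river: ρ → (4,3,-2)
river: ρ → (-2,5,2)
river: ρ → (2,3,-4)
river: ρ → (-4,5,1)
river: ρ → (1,5,-4)
ρ-cycle length = 10 (tail of 1 descent step not counted)

10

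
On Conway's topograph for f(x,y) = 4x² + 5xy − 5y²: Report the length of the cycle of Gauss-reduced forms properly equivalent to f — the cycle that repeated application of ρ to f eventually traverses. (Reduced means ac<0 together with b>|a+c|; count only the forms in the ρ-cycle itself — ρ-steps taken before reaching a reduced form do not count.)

D = 105, ⌊√D⌋ = 10
river: ρ → (-5,5,4)
river: ρ → (4,3,-6)
river: ρ → (-6,9,1)
river: ρ → (1,9,-6)
river: ρ → (-6,3,4)
river: ρ → (4,5,-5)
ρ-cycle length = 6 (tail of 0 descent steps not counted)

6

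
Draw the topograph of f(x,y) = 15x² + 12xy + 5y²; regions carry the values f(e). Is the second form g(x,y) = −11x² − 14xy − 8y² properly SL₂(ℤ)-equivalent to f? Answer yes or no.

D₁ = -156, D₂ = -156
f: flip: (15,12,5)→(5,-12,15)
f: translate: b→-2 (≡-12 mod 10), so (5,-12,15)→(5,-2,8)
f: reduced (well bottom): (5,-2,8) with a≤c, −a<b≤a
g is negative-definite; reduce −g:
−g: translate: b→-8 (≡14 mod 22), so (11,14,8)→(11,-8,5)
−g: flip: (11,-8,5)→(5,8,11)
−g: translate: b→-2 (≡8 mod 10), so (5,8,11)→(5,-2,8)
−g: reduced (well bottom): (5,-2,8) with a≤c, −a<b≤a
flip sign back: reduced form of g is (-5,2,-8)
reduced forms (5, -2, 8) vs (-5, 2, -8) ⇒ inequivalent

no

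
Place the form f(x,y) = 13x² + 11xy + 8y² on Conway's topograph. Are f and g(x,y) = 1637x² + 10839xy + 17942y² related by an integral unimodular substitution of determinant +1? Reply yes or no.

D₁ = -295, D₂ = -295
f: flip: (13,11,8)→(8,-11,13)
f: translate: b→5 (≡-11 mod 16), so (8,-11,13)→(8,5,10)
f: reduced (well bottom): (8,5,10) with a≤c, −a<b≤a
g: translate: b→1017 (≡10839 mod 3274), so (1637,10839,17942)→(1637,1017,158)
g: flip: (1637,1017,158)→(158,-1017,1637)
g: translate: b→-69 (≡-1017 mod 316), so (158,-1017,1637)→(158,-69,8)
g: flip: (158,-69,8)→(8,69,158)
g: translate: b→5 (≡69 mod 16), so (8,69,158)→(8,5,10)
g: reduced (well bottom): (8,5,10) with a≤c, −a<b≤a
reduced forms (8, 5, 10) vs (8, 5, 10) ⇒ equivalent

yes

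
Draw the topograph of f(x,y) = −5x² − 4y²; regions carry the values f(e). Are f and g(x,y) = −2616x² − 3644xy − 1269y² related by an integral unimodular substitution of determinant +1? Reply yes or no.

D₁ = -80, D₂ = -80
f is negative-definite; reduce −f:
−f: flip: (5,0,4)→(4,0,5)
−f: reduced (well bottom): (4,0,5) with a≤c, −a<b≤a
flip sign back: reduced form of f is (-4,0,-5)
g is negative-definite; reduce −g:
−g: translate: b→-1588 (≡3644 mod 5232), so (2616,3644,1269)→(2616,-1588,241)
−g: flip: (2616,-1588,241)→(241,1588,2616)
−g: translate: b→142 (≡1588 mod 482), so (241,1588,2616)→(241,142,21)
−g: flip: (241,142,21)→(21,-142,241)
−g: translate: b→-16 (≡-142 mod 42), so (21,-142,241)→(21,-16,4)
−g: flip: (21,-16,4)→(4,16,21)
−g: translate: b→0 (≡16 mod 8), so (4,16,21)→(4,0,5)
−g: reduced (well bottom): (4,0,5) with a≤c, −a<b≤a
flip sign back: reduced form of g is (-4,0,-5)
reduced forms (-4, 0, -5) vs (-4, 0, -5) ⇒ equivalent

yes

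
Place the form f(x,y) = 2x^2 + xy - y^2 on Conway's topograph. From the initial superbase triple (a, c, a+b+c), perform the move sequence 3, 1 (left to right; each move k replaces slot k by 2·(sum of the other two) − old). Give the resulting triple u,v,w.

start (2,-1,2) = (f(1,0),f(0,1),f(1,1))
replace slot 3: 2·(2+(-1)) − 2 = 0 → (2,-1,0)
replace slot 1: 2·((-1)+0) − 2 = -4 → (-4,-1,0)

-4,-1,0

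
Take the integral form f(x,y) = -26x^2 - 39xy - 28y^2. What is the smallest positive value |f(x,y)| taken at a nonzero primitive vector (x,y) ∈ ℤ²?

translate: b→-13 (≡39 mod 52), so (26,39,28)→(26,-13,15)
flip: (26,-13,15)→(15,13,26)
reduced (well bottom): (15,13,26) with a≤c, −a<b≤a
well minimum |f| = |-15| = 15 (negative-definite)

15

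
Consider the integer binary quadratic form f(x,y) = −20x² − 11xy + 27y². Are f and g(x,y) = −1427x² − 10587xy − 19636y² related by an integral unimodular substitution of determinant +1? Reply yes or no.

D₁ = 2281, D₂ = 2281
river cycle of f (length 138): (27, 11, -20), (-20, 29, 18), (18, 43, -6), (-6, 41, 25), (25, 9, -22), (-22, 35, 12), (12, 37, -19), (-19, 39, 10), (10, 41, -15), (-15, 19, 32), … (128 more)
river cycle of g (length 138): (-20, 29, 18), (18, 43, -6), (-6, 41, 25), (25, 9, -22), (-22, 35, 12), (12, 37, -19), (-19, 39, 10), (10, 41, -15), (-15, 19, 32), (32, 45, -2), … (128 more)
cycles coincide ⇒ equivalent

yes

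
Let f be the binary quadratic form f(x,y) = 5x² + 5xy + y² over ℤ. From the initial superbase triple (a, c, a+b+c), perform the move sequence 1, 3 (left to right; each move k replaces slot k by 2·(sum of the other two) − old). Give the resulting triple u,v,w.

start (5,1,11) = (f(1,0),f(0,1),f(1,1))
replace slot 1: 2·(1+11) − 5 = 19 → (19,1,11)
replace slot 3: 2·(19+1) − 11 = 29 → (19,1,29)

19,1,29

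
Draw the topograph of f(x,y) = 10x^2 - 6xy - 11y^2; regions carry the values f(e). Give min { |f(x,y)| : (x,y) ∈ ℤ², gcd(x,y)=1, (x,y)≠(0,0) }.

descent: ρ → (-11,6,10)  [lands on river]
river: ρ → (10,14,-7)
river: ρ → (-7,14,10)
river: ρ → (10,6,-11)
river: ρ → (-11,16,5)
river: ρ → (5,14,-14)
river: ρ → (-14,14,5)
river: ρ → (5,16,-11)
closes: descent 1, river 8
min |a| on river = 5

5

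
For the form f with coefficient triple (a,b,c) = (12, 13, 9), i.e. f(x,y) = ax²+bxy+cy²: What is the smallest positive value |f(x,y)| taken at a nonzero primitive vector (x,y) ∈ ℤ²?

translate: b→-11 (≡13 mod 24), so (12,13,9)→(12,-11,8)
flip: (12,-11,8)→(8,11,12)
translate: b→-5 (≡11 mod 16), so (8,11,12)→(8,-5,9)
reduced (well bottom): (8,-5,9) with a≤c, −a<b≤a
well minimum = a = 8

8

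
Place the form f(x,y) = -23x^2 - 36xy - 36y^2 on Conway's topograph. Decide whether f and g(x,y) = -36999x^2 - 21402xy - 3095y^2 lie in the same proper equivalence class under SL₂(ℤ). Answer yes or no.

D₁ = -2016, D₂ = -2016
f is negative-definite; reduce −f:
−f: translate: b→-10 (≡36 mod 46), so (23,36,36)→(23,-10,23)
−f: flip: (23,-10,23)→(23,10,23)
−f: reduced (well bottom): (23,10,23) with a≤c, −a<b≤a
flip sign back: reduced form of f is (-23,-10,-23)
g is negative-definite; reduce −g:
−g: flip: (36999,21402,3095)→(3095,-21402,36999)
−g: translate: b→-2832 (≡-21402 mod 6190), so (3095,-21402,36999)→(3095,-2832,648)
−g: flip: (3095,-2832,648)→(648,2832,3095)
−g: translate: b→240 (≡2832 mod 1296), so (648,2832,3095)→(648,240,23)
−g: flip: (648,240,23)→(23,-240,648)
−g: translate: b→-10 (≡-240 mod 46), so (23,-240,648)→(23,-10,23)
−g: flip: (23,-10,23)→(23,10,23)
−g: reduced (well bottom): (23,10,23) with a≤c, −a<b≤a
flip sign back: reduced form of g is (-23,-10,-23)
reduced forms (-23, -10, -23) vs (-23, -10, -23) ⇒ equivalent

yes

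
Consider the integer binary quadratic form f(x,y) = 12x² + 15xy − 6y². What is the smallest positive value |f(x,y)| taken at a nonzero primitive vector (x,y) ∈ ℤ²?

river: ρ → (-6,21,3)
river: ρ → (3,21,-6)
river: ρ → (-6,15,12)
river: ρ → (12,9,-9)
river: ρ → (-9,9,12)
river: ρ → (12,15,-6)
closes: descent 0, river 6
min |a| on river = 3

3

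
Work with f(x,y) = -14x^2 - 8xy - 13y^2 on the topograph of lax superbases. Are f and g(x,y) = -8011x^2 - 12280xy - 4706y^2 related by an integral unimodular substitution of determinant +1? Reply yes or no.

D₁ = -664, D₂ = -664
f is negative-definite; reduce −f:
−f: flip: (14,8,13)→(13,-8,14)
−f: reduced (well bottom): (13,-8,14) with a≤c, −a<b≤a
flip sign back: reduced form of f is (-13,8,-14)
g is negative-definite; reduce −g:
−g: translate: b→-3742 (≡12280 mod 16022), so (8011,12280,4706)→(8011,-3742,437)
−g: flip: (8011,-3742,437)→(437,3742,8011)
−g: translate: b→246 (≡3742 mod 874), so (437,3742,8011)→(437,246,35)
−g: flip: (437,246,35)→(35,-246,437)
−g: translate: b→34 (≡-246 mod 70), so (35,-246,437)→(35,34,13)
−g: flip: (35,34,13)→(13,-34,35)
−g: translate: b→-8 (≡-34 mod 26), so (13,-34,35)→(13,-8,14)
−g: reduced (well bottom): (13,-8,14) with a≤c, −a<b≤a
flip sign back: reduced form of g is (-13,8,-14)
reduced forms (-13, 8, -14) vs (-13, 8, -14) ⇒ equivalent

yes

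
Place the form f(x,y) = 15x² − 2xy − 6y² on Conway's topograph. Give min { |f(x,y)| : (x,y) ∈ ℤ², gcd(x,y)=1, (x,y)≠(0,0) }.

descent: ρ → (-6,14,7)  [lands on river]
river: ρ → (7,14,-6)
river: ρ → (-6,10,11)
river: ρ → (11,12,-5)
river: ρ → (-5,18,2)
river: ρ → (2,18,-5)
river: ρ → (-5,12,11)
river: ρ → (11,10,-6)
closes: descent 1, river 8
min |a| on river = 2

2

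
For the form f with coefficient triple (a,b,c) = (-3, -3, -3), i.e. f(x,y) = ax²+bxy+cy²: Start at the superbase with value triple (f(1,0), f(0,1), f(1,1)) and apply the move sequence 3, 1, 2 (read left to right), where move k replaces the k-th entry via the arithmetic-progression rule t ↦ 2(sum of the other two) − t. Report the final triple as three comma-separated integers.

start (-3,-3,-9) = (f(1,0),f(0,1),f(1,1))
replace slot 3: 2·((-3)+(-3)) − (-9) = -3 → (-3,-3,-3)
replace slot 1: 2·((-3)+(-3)) − (-3) = -9 → (-9,-3,-3)
replace slot 2: 2·((-9)+(-3)) − (-3) = -21 → (-9,-21,-3)

-9,-21,-3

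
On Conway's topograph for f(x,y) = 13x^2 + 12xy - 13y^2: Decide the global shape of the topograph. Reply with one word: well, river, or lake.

D = b²−4ac = 12² − 4·13·(-13) = 820
D > 0 non-square ⇒ indefinite ⇒ periodic river

river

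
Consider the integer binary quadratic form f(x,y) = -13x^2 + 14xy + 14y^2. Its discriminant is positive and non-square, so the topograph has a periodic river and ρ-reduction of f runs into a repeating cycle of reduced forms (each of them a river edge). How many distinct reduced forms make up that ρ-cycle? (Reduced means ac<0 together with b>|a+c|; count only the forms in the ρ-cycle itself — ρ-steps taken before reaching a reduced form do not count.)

D = 924, ⌊√D⌋ = 30
river: ρ → (14,14,-13)
river: ρ → (-13,12,15)
river: ρ → (15,18,-10)
river: ρ → (-10,22,11)
river: ρ → (11,22,-10)
river: ρ → (-10,18,15)
river: ρ → (15,12,-13)
river: ρ → (-13,14,14)
ρ-cycle length = 8 (tail of 0 descent steps not counted)

8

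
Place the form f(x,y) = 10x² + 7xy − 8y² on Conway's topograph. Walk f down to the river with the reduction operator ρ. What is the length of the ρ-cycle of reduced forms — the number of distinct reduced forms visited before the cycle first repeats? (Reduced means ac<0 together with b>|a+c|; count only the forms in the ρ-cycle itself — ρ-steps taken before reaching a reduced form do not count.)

D = 369, ⌊√D⌋ = 19
river: ρ → (-8,9,9)
river: ρ → (9,9,-8)
river: ρ → (-8,7,10)
river: ρ → (10,13,-5)
river: ρ → (-5,17,4)
river: ρ → (4,15,-9)
river: ρ → (-9,3,10)
river: ρ → (10,17,-2)
river: ρ → (-2,19,1)
river: ρ → (1,19,-2)
river: ρ → (-2,17,10)
river: ρ → (10,3,-9)
river: ρ → (-9,15,4)
river: ρ → (4,17,-5)
river: ρ → (-5,13,10)
river: ρ → (10,7,-8)
ρ-cycle length = 16 (tail of 0 descent steps not counted)

16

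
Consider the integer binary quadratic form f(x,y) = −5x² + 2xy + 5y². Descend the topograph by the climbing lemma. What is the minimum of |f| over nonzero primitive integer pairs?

river: ρ → (5,8,-2)
river: ρ → (-2,8,5)
river: ρ → (5,2,-5)
river: ρ → (-5,8,2)
river: ρ → (2,8,-5)
river: ρ → (-5,2,5)
closes: descent 0, river 6
min |a| on river = 2

2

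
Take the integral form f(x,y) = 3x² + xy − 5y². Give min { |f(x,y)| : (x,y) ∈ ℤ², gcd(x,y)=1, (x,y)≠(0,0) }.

descent: ρ → (-5,-1,3)
descent: ρ → (3,7,-1)  [lands on river]
river: ρ → (-1,7,3)
river: ρ → (3,5,-3)
river: ρ → (-3,7,1)
river: ρ → (1,7,-3)
river: ρ → (-3,5,3)
closes: descent 2, river 6
min |a| on river = 1

1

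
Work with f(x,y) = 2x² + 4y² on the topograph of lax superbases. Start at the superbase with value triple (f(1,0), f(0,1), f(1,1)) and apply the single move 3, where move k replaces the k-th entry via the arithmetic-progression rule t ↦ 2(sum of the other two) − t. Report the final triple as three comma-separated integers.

start (2,4,6) = (f(1,0),f(0,1),f(1,1))
replace slot 3: 2·(2+4) − 6 = 6 → (2,4,6)

2,4,6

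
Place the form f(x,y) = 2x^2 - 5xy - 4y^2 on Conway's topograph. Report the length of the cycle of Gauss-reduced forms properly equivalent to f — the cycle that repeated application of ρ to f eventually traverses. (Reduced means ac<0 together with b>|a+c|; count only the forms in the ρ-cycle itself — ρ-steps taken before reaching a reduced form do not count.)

D = 57, ⌊√D⌋ = 7
descent: ρ → (-4,5,2)  [lands on river]
river: ρ → (2,7,-1)
river: ρ → (-1,7,2)
river: ρ → (2,5,-4)
river: ρ → (-4,3,3)
river: ρ → (3,3,-4)
ρ-cycle length = 6 (tail of 1 descent step not counted)

6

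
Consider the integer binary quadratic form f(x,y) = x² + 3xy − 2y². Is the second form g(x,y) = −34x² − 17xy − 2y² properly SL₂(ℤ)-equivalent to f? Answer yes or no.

D₁ = 17, D₂ = 17
river cycle of f (length 6): (-2, 1, 2), (2, 3, -1), (-1, 3, 2), (2, 1, -2), (-2, 3, 1), (1, 3, -2)
river cycle of g (length 6): (-2, 1, 2), (2, 3, -1), (-1, 3, 2), (2, 1, -2), (-2, 3, 1), (1, 3, -2)
cycles coincide ⇒ equivalent

yes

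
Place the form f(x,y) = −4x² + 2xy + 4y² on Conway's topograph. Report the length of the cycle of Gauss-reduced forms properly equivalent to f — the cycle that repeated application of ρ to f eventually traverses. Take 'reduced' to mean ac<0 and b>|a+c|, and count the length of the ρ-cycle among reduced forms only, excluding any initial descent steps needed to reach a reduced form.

D = 68, ⌊√D⌋ = 8
river: ρ → (4,6,-2)
river: ρ → (-2,6,4)
river: ρ → (4,2,-4)
river: ρ → (-4,6,2)
river: ρ → (2,6,-4)
river: ρ → (-4,2,4)
ρ-cycle length = 6 (tail of 0 descent steps not counted)

6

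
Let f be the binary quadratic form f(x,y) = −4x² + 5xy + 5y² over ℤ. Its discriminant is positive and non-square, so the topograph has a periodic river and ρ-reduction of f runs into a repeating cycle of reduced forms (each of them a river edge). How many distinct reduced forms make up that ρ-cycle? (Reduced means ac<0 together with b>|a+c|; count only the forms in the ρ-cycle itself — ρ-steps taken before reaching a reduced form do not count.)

D = 105, ⌊√D⌋ = 10
river: ρ → (5,5,-4)
river: ρ → (-4,3,6)
river: ρ → (6,9,-1)
river: ρ → (-1,9,6)
river: ρ → (6,3,-4)
river: ρ → (-4,5,5)
ρ-cycle length = 6 (tail of 0 descent steps not counted)

6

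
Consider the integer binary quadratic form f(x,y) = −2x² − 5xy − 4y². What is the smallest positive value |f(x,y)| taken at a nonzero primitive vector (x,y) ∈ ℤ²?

translate: b→1 (≡5 mod 4), so (2,5,4)→(2,1,1)
flip: (2,1,1)→(1,-1,2)
translate: b→1 (≡-1 mod 2), so (1,-1,2)→(1,1,2)
reduced (well bottom): (1,1,2) with a≤c, −a<b≤a
well minimum |f| = |-1| = 1 (negative-definite)

1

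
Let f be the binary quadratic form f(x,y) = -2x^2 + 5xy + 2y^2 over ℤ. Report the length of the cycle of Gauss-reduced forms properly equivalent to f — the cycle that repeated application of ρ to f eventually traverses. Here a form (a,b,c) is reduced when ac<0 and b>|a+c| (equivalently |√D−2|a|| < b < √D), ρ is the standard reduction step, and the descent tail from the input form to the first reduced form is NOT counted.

D = 41, ⌊√D⌋ = 6
river: ρ → (2,3,-4)
river: ρ → (-4,5,1)
river: ρ → (1,5,-4)
river: ρ → (-4,3,2)
river: ρ → (2,5,-2)
river: ρ → (-2,3,4)
river: ρ → (4,5,-1)
river: ρ → (-1,5,4)
river: ρ → (4,3,-2)
river: ρ → (-2,5,2)
ρ-cycle length = 10 (tail of 0 descent steps not counted)

10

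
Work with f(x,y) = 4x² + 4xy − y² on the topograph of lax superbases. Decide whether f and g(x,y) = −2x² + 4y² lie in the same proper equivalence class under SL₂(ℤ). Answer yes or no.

D₁ = 32, D₂ = 32
river cycle of f (length 2): (-1, 4, 4), (4, 4, -1)
river cycle of g (length 2): (-2, 4, 2), (2, 4, -2)
cycles differ ⇒ inequivalent

no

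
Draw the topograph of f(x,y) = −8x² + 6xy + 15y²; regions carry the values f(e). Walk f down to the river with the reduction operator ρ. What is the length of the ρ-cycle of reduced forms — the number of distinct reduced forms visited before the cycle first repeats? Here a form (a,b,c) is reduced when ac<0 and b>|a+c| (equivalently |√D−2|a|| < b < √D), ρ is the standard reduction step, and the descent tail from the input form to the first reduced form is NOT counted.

D = 516, ⌊√D⌋ = 22
descent: ρ → (15,-6,-8)
descent: ρ → (-8,22,1)  [lands on river]
river: ρ → (1,22,-8)
river: ρ → (-8,10,13)
river: ρ → (13,16,-5)
river: ρ → (-5,14,16)
river: ρ → (16,18,-3)
river: ρ → (-3,18,16)
river: ρ → (16,14,-5)
river: ρ → (-5,16,13)
river: ρ → (13,10,-8)
ρ-cycle length = 10 (tail of 2 descent steps not counted)

10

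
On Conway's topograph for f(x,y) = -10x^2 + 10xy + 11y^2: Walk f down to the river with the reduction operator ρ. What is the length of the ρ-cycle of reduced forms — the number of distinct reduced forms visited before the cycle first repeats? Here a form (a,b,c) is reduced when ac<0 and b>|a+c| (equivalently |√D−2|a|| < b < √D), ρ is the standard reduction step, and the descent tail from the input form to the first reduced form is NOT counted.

D = 540, ⌊√D⌋ = 23
river: ρ → (11,12,-9)
river: ρ → (-9,6,14)
river: ρ → (14,22,-1)
river: ρ → (-1,22,14)
river: ρ → (14,6,-9)
river: ρ → (-9,12,11)
river: ρ → (11,10,-10)
river: ρ → (-10,10,11)
ρ-cycle length = 8 (tail of 0 descent steps not counted)

8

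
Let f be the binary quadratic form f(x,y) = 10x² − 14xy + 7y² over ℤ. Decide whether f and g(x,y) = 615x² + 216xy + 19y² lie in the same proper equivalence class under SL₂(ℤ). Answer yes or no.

D₁ = -84, D₂ = -84
f: translate: b→6 (≡-14 mod 20), so (10,-14,7)→(10,6,3)
f: flip: (10,6,3)→(3,-6,10)
f: translate: b→0 (≡-6 mod 6), so (3,-6,10)→(3,0,7)
f: reduced (well bottom): (3,0,7) with a≤c, −a<b≤a
g: flip: (615,216,19)→(19,-216,615)
g: translate: b→12 (≡-216 mod 38), so (19,-216,615)→(19,12,3)
g: flip: (19,12,3)→(3,-12,19)
g: translate: b→0 (≡-12 mod 6), so (3,-12,19)→(3,0,7)
g: reduced (well bottom): (3,0,7) with a≤c, −a<b≤a
reduced forms (3, 0, 7) vs (3, 0, 7) ⇒ equivalent

yes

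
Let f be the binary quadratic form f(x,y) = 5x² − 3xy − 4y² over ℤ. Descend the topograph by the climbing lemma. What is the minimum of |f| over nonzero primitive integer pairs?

descent: ρ → (-4,3,5)  [lands on river]
river: ρ → (5,7,-2)
river: ρ → (-2,9,1)
river: ρ → (1,9,-2)
river: ρ → (-2,7,5)
river: ρ → (5,3,-4)
river: ρ → (-4,5,4)
river: ρ → (4,3,-5)
river: ρ → (-5,7,2)
river: ρ → (2,9,-1)
river: ρ → (-1,9,2)
river: ρ → (2,7,-5)
river: ρ → (-5,3,4)
river: ρ → (4,5,-4)
closes: descent 1, river 14
min |a| on river = 1

1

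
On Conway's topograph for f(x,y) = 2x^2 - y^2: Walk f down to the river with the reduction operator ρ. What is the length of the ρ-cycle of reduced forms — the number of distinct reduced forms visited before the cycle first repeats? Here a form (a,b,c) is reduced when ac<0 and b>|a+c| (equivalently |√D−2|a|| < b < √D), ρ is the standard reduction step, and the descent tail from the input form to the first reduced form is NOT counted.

D = 8, ⌊√D⌋ = 2
descent: ρ → (-1,2,1)  [lands on river]
river: ρ → (1,2,-1)
ρ-cycle length = 2 (tail of 1 descent step not counted)

2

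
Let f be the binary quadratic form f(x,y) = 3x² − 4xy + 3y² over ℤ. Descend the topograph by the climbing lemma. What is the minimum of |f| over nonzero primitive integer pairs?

translate: b→2 (≡-4 mod 6), so (3,-4,3)→(3,2,2)
flip: (3,2,2)→(2,-2,3)
translate: b→2 (≡-2 mod 4), so (2,-2,3)→(2,2,3)
reduced (well bottom): (2,2,3) with a≤c, −a<b≤a
well minimum = a = 2

2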